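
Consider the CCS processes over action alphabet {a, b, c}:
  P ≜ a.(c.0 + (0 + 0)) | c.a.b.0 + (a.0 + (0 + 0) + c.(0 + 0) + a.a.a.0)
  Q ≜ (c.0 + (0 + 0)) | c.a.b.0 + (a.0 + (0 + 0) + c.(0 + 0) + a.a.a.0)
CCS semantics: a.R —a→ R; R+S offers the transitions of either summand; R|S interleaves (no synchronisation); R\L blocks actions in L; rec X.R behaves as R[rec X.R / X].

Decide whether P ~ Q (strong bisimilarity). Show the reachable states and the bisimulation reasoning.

LTS(P): 16 reachable states
  s0 = a.(c.0 + (0 + 0)) | c.a.b.0 + (a.0 + (0 + 0) + c.(0 + 0) + a.a.a.0) has moves --a--▸ s1, --a--▸ s2, --a--▸ s3, --c--▸ s4, --c--▸ s5
  s1 = (c.0 + (0 + 0)) | c.a.b.0 has moves --c--▸ s6, --c--▸ s7
  s2 = 0 has moves deadlocked
  s3 = a.a.0 has moves --a--▸ s8
  s4 = 0 + 0 has moves deadlocked
  s5 = a.(c.0 + (0 + 0)) | a.b.0 has moves --a--▸ s6, --a--▸ s9
  s6 = (c.0 + (0 + 0)) | a.b.0 has moves --a--▸ s10, --c--▸ s11
  s7 = 0 | c.a.b.0 has moves --c--▸ s11
  s8 = a.0 has moves --a--▸ s2
  s9 = a.(c.0 + (0 + 0)) | b.0 has moves --a--▸ s10, --b--▸ s12
  s10 = (c.0 + (0 + 0)) | b.0 has moves --b--▸ s13, --c--▸ s14
  s11 = 0 | a.b.0 has moves --a--▸ s14
  s12 = a.(c.0 + (0 + 0)) | 0 has moves --a--▸ s13
  s13 = (c.0 + (0 + 0)) | 0 has moves --c--▸ s15
  s14 = 0 | b.0 has moves --b--▸ s15
  s15 = 0 | 0 has moves deadlocked
LTS(Q): 12 reachable states
  t0 = (c.0 + (0 + 0)) | c.a.b.0 + (a.0 + (0 + 0) + c.(0 + 0) + a.a.a.0) has moves --a--▸ t1, --a--▸ t2, --c--▸ t3, --c--▸ t4, --c--▸ t5
  t1 = 0 has moves deadlocked
  t2 = a.a.0 has moves --a--▸ t6
  t3 = (c.0 + (0 + 0)) | a.b.0 has moves --a--▸ t7, --c--▸ t8
  t4 = 0 + 0 has moves deadlocked
  t5 = 0 | c.a.b.0 has moves --c--▸ t8
  t6 = a.0 has moves --a--▸ t1
  t7 = (c.0 + (0 + 0)) | b.0 has moves --b--▸ t9, --c--▸ t10
  t8 = 0 | a.b.0 has moves --a--▸ t10
  t9 = (c.0 + (0 + 0)) | 0 has moves --c--▸ t11
  t10 = 0 | b.0 has moves --b--▸ t11
  t11 = 0 | 0 has moves deadlocked
Bisimilarity quotient blocks:
  B0 = {s0}
  B1 = {s15, s2, s4, t1, t11, t4}
  B2 = {s1}
  B3 = {s7, t5}
  B4 = {s11, t8}
  B5 = {s14, t10}
  B6 = {s6, t3}
  B7 = {s10, t7}
  B8 = {s13, t9}
  B9 = {s3, t2}
  B10 = {s8, t6}
  B11 = {s5}
  B12 = {s9}
  B13 = {s12}
  B14 = {t0}
s0 ∈ B0, t0 ∈ B14 → different blocks

P ≁ Q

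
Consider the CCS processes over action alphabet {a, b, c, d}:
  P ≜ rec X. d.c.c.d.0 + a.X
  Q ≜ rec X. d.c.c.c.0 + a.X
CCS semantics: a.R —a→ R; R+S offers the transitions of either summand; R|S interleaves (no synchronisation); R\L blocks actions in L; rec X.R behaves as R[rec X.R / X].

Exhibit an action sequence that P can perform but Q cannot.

Reachable graph of P (5 states):
  s0 = rec X. d.c.c.d.0 + a.X :: =a=> s0, =d=> s1
  s1 = c.c.d.0 :: =c=> s2
  s2 = c.d.0 :: =c=> s3
  s3 = d.0 :: =d=> s4
  s4 = 0 :: (no moves)
Reachable graph of Q (5 states):
  t0 = rec X. d.c.c.c.0 + a.X :: =a=> t0, =d=> t1
  t1 = c.c.c.0 :: =c=> t2
  t2 = c.c.0 :: =c=> t3
  t3 = c.0 :: =c=> t4
  t4 = 0 :: (no moves)
Trace ⟨dccd⟩ through P, begin at {s0}:
  after d @ step 1: {s1}
  after c @ step 2: {s2}
  after c @ step 3: {s3}
  after d @ step 4: {s4}
  P completes σ.
Trace ⟨dccd⟩ through Q, begin at {t0}:
  after d @ step 1: {t1}
  after c @ step 2: {t2}
  after c @ step 3: {t3}
  after d @ step 4: no successor for Q

dccd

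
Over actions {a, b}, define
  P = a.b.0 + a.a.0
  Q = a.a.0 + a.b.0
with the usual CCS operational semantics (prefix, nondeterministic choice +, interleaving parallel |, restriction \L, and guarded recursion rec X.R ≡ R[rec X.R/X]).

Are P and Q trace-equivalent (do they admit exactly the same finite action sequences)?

Reachable graph of P (4 states):
  s0 = a.b.0 + a.a.0 :: —a→ s1, —a→ s2
  s1 = a.0 :: —a→ s3
  s2 = b.0 :: —b→ s3
  s3 = 0 :: ·
Reachable graph of Q (4 states):
  t0 = a.a.0 + a.b.0 :: —a→ t1, —a→ t2
  t1 = a.0 :: —a→ t3
  t2 = b.0 :: —b→ t3
  t3 = 0 :: ·
Bisimilarity quotient blocks:
  B0 = {s0, t0}
  B1 = {s2, t2}
  B2 = {s3, t3}
  B3 = {s1, t1}
s0 ∈ B0, t0 ∈ B0 → same block
Bisimilar ⇒ trace-equivalent.

traces(P) = traces(Q)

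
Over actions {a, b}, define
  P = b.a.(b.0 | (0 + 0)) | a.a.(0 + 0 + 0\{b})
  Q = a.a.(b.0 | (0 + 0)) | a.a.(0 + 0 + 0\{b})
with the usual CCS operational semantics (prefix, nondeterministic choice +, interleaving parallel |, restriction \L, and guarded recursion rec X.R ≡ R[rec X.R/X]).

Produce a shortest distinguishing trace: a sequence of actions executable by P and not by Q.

P's transition system — 12 states:
  s0 = b.a.(b.0 | (0 + 0)) | a.a.(0 + 0 + 0\{b}) → =a=> s1, =b=> s2
  s1 = b.a.(b.0 | (0 + 0)) | a.(0 + 0 + 0\{b}) → =a=> s3, =b=> s4
  s2 = a.(b.0 | (0 + 0)) | a.a.(0 + 0 + 0\{b}) → =a=> s4, =a=> s5
  s3 = b.a.(b.0 | (0 + 0)) | (0 + 0 + 0\{b}) → =b=> s6
  s4 = a.(b.0 | (0 + 0)) | a.(0 + 0 + 0\{b}) → =a=> s6, =a=> s7
  s5 = b.0 | (0 + 0) | a.a.(0 + 0 + 0\{b}) → =a=> s7, =b=> s8
  s6 = a.(b.0 | (0 + 0)) | (0 + 0 + 0\{b}) → =a=> s9
  s7 = b.0 | (0 + 0) | a.(0 + 0 + 0\{b}) → =a=> s9, =b=> s10
  s8 = 0 | (0 + 0) | a.a.(0 + 0 + 0\{b}) → =a=> s10
  s9 = b.0 | (0 + 0) | (0 + 0 + 0\{b}) → =b=> s11
  s10 = 0 | (0 + 0) | a.(0 + 0 + 0\{b}) → =a=> s11
  s11 = 0 | (0 + 0) | (0 + 0 + 0\{b}) → ∅
Q's transition system — 12 states:
  t0 = a.a.(b.0 | (0 + 0)) | a.a.(0 + 0 + 0\{b}) → =a=> t1, =a=> t2
  t1 = a.(b.0 | (0 + 0)) | a.a.(0 + 0 + 0\{b}) → =a=> t3, =a=> t4
  t2 = a.a.(b.0 | (0 + 0)) | a.(0 + 0 + 0\{b}) → =a=> t3, =a=> t5
  t3 = a.(b.0 | (0 + 0)) | a.(0 + 0 + 0\{b}) → =a=> t6, =a=> t7
  t4 = b.0 | (0 + 0) | a.a.(0 + 0 + 0\{b}) → =a=> t7, =b=> t8
  t5 = a.a.(b.0 | (0 + 0)) | (0 + 0 + 0\{b}) → =a=> t6
  t6 = a.(b.0 | (0 + 0)) | (0 + 0 + 0\{b}) → =a=> t9
  t7 = b.0 | (0 + 0) | a.(0 + 0 + 0\{b}) → =a=> t9, =b=> t10
  t8 = 0 | (0 + 0) | a.a.(0 + 0 + 0\{b}) → =a=> t10
  t9 = b.0 | (0 + 0) | (0 + 0 + 0\{b}) → =b=> t11
  t10 = 0 | (0 + 0) | a.(0 + 0 + 0\{b}) → =a=> t11
  t11 = 0 | (0 + 0) | (0 + 0 + 0\{b}) → ∅
Run σ = ⟨b⟩ on P: start {s0}
  step 1 (b): {s2}
  — P admits the full trace.
Run σ = ⟨b⟩ on Q: start {t0}
  step 1 (b): ∅ (Q stuck)

b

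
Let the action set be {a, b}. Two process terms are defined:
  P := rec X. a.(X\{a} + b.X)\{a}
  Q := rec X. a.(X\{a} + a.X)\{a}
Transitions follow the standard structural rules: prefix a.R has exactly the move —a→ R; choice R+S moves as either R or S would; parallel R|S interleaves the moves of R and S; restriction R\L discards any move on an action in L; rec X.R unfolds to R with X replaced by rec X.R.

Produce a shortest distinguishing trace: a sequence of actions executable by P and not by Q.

P's transition system — 3 states:
  m0 = rec X. a.(X\{a} + b.X)\{a} ⊢ ··a··> m1
  m1 = ((rec X. a.(X\{a} + b.X)\{a})\{a} + b.(rec X. a.(X\{a} + b.X)\{a}))\{a} ⊢ ··b··> m2
  m2 = (rec X. a.(X\{a} + b.X)\{a})\{a} ⊢ deadlocked
Q's transition system — 2 states:
  n0 = rec X. a.(X\{a} + a.X)\{a} ⊢ ··a··> n1
  n1 = ((rec X. a.(X\{a} + a.X)\{a})\{a} + a.(rec X. a.(X\{a} + a.X)\{a}))\{a} ⊢ deadlocked
Trace ⟨ab⟩ through P, begin at {m0}:
  after a @ step 1: {m1}
  after b @ step 2: {m2}
  P completes σ.
Trace ⟨ab⟩ through Q, begin at {n0}:
  after a @ step 1: {n1}
  after b @ step 2: no successor for Q

ab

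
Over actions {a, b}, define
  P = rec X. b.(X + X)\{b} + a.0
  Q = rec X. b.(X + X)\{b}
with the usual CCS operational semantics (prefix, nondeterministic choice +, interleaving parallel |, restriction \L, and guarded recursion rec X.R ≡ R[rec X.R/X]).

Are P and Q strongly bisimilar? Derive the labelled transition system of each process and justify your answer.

P ≁ Q

Reachable graph of P (4 states):
  p0 = rec X. b.(X + X)\{b} + a.0 → -a-> p1, -b-> p2
  p1 = 0 → stopped
  p2 = ((rec X. b.(X + X)\{b} + a.0) + (rec X. b.(X + X)\{b} + a.0))\{b} → -a-> p3
  p3 = 0\{b} → stopped
Reachable graph of Q (2 states):
  q0 = rec X. b.(X + X)\{b} → -b-> q1
  q1 = ((rec X. b.(X + X)\{b}) + (rec X. b.(X + X)\{b}))\{b} → stopped
Coarsest stable partition (strong bisimilarity classes):
  B0 = {p0}
  B1 = {p1, p3, q1}
  B2 = {p2}
  B3 = {q0}
p0 ∈ B0, q0 ∈ B3 → different blocks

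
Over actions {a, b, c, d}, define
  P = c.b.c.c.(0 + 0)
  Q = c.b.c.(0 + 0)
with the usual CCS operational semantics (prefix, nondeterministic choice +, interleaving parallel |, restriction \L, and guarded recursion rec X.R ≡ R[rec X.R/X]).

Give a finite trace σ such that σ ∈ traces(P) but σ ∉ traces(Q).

cbcc

P's transition system — 5 states:
  p0 = c.b.c.c.(0 + 0) ⊢ =c=> p1
  p1 = b.c.c.(0 + 0) ⊢ =b=> p2
  p2 = c.c.(0 + 0) ⊢ =c=> p3
  p3 = c.(0 + 0) ⊢ =c=> p4
  p4 = 0 + 0 ⊢ deadlocked
Q's transition system — 4 states:
  q0 = c.b.c.(0 + 0) ⊢ =c=> q1
  q1 = b.c.(0 + 0) ⊢ =b=> q2
  q2 = c.(0 + 0) ⊢ =c=> q3
  q3 = 0 + 0 ⊢ deadlocked
Run σ = ⟨cbcc⟩ on P: start {p0}
  after c @ step 1: {p1}
  after b @ step 2: {p2}
  after c @ step 3: {p3}
  after c @ step 4: {p4}
  P completes σ.
Run σ = ⟨cbcc⟩ on Q: start {q0}
  after c @ step 1: {q1}
  after b @ step 2: {q2}
  after c @ step 3: {q3}
  after c @ step 4: ∅ (Q stuck)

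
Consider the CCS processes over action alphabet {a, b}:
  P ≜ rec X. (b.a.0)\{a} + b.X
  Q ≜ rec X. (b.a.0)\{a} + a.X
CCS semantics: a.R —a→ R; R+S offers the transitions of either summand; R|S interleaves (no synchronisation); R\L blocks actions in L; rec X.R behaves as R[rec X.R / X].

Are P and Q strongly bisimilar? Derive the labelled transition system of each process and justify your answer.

Reachable graph of P (2 states):
  s0 = rec X. (b.a.0)\{a} + b.X → =b=> s0, =b=> s1
  s1 = (a.0)\{a} → ∅
Reachable graph of Q (2 states):
  t0 = rec X. (b.a.0)\{a} + a.X → =a=> t0, =b=> t1
  t1 = (a.0)\{a} → ∅
Partition-refinement fixed point:
  B0 = {s0}
  B1 = {s1, t1}
  B2 = {t0}
s0 ∈ B0, t0 ∈ B2 → different blocks

not bisimilar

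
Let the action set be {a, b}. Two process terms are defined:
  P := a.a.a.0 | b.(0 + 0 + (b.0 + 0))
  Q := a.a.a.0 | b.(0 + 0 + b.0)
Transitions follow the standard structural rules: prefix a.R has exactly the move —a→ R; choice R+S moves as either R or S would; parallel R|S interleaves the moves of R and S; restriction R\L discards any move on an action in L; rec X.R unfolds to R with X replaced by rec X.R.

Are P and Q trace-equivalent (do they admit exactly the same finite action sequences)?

Reachable graph of P (12 states):
  u0 = a.a.a.0 | b.(0 + 0 + (b.0 + 0)) :: --a--▸ u1, --b--▸ u2
  u1 = a.a.0 | b.(0 + 0 + (b.0 + 0)) :: --a--▸ u3, --b--▸ u4
  u2 = a.a.a.0 | (0 + 0 + (b.0 + 0)) :: --a--▸ u4, --b--▸ u5
  u3 = a.0 | b.(0 + 0 + (b.0 + 0)) :: --a--▸ u6, --b--▸ u7
  u4 = a.a.0 | (0 + 0 + (b.0 + 0)) :: --a--▸ u7, --b--▸ u8
  u5 = a.a.a.0 | 0 :: --a--▸ u8
  u6 = 0 | b.(0 + 0 + (b.0 + 0)) :: --b--▸ u9
  u7 = a.0 | (0 + 0 + (b.0 + 0)) :: --a--▸ u9, --b--▸ u10
  u8 = a.a.0 | 0 :: --a--▸ u10
  u9 = 0 | (0 + 0 + (b.0 + 0)) :: --b--▸ u11
  u10 = a.0 | 0 :: --a--▸ u11
  u11 = 0 | 0 :: ·
Reachable graph of Q (12 states):
  v0 = a.a.a.0 | b.(0 + 0 + b.0) :: --a--▸ v1, --b--▸ v2
  v1 = a.a.0 | b.(0 + 0 + b.0) :: --a--▸ v3, --b--▸ v4
  v2 = a.a.a.0 | (0 + 0 + b.0) :: --a--▸ v4, --b--▸ v5
  v3 = a.0 | b.(0 + 0 + b.0) :: --a--▸ v6, --b--▸ v7
  v4 = a.a.0 | (0 + 0 + b.0) :: --a--▸ v7, --b--▸ v8
  v5 = a.a.a.0 | 0 :: --a--▸ v8
  v6 = 0 | b.(0 + 0 + b.0) :: --b--▸ v9
  v7 = a.0 | (0 + 0 + b.0) :: --a--▸ v9, --b--▸ v10
  v8 = a.a.0 | 0 :: --a--▸ v10
  v9 = 0 | (0 + 0 + b.0) :: --b--▸ v11
  v10 = a.0 | 0 :: --a--▸ v11
  v11 = 0 | 0 :: ·
Bisimilarity quotient blocks:
  B0 = {u0, v0}
  B1 = {u1, v1}
  B2 = {u3, v3}
  B3 = {u7, v7}
  B4 = {u10, v10}
  B5 = {u11, v11}
  B6 = {u9, v9}
  B7 = {u6, v6}
  B8 = {u4, v4}
  B9 = {u8, v8}
  B10 = {u2, v2}
  B11 = {u5, v5}
u0 ∈ B0, v0 ∈ B0 → same block
Bisimilar ⇒ trace-equivalent.

YES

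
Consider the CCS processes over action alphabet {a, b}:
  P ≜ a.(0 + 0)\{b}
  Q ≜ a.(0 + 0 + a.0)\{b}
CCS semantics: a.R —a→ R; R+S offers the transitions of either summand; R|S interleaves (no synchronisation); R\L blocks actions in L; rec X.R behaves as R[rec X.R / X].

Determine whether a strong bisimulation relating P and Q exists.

NO

LTS(P): 2 reachable states
  u0 = a.(0 + 0)\{b} | ··a··> u1
  u1 = (0 + 0)\{b} | (no moves)
LTS(Q): 3 reachable states
  v0 = a.(0 + 0 + a.0)\{b} | ··a··> v1
  v1 = (0 + 0 + a.0)\{b} | ··a··> v2
  v2 = 0\{b} | (no moves)
Partition-refinement fixed point:
  B0 = {u0, v1}
  B1 = {u1, v2}
  B2 = {v0}
u0 ∈ B0, v0 ∈ B2 → different blocks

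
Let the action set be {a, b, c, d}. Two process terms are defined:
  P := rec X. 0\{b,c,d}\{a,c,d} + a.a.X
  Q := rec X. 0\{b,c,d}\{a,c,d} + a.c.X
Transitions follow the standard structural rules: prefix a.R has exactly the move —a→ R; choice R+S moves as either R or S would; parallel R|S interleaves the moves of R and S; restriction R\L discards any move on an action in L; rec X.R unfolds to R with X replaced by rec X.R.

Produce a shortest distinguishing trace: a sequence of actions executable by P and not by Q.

P's transition system — 2 states:
  p0 = rec X. 0\{b,c,d}\{a,c,d} + a.a.X :: =a=> p1
  p1 = a.(rec X. 0\{b,c,d}\{a,c,d} + a.a.X) :: =a=> p0
Q's transition system — 2 states:
  q0 = rec X. 0\{b,c,d}\{a,c,d} + a.c.X :: =a=> q1
  q1 = c.(rec X. 0\{b,c,d}\{a,c,d} + a.c.X) :: =c=> q0
Trace ⟨aa⟩ through P, begin at {p0}:
  after a @ step 1: {p1}
  after a @ step 2: {p0}
  — P admits the full trace.
Trace ⟨aa⟩ through Q, begin at {q0}:
  after a @ step 1: {q1}
  after a @ step 2: ∅ (Q stuck)

aa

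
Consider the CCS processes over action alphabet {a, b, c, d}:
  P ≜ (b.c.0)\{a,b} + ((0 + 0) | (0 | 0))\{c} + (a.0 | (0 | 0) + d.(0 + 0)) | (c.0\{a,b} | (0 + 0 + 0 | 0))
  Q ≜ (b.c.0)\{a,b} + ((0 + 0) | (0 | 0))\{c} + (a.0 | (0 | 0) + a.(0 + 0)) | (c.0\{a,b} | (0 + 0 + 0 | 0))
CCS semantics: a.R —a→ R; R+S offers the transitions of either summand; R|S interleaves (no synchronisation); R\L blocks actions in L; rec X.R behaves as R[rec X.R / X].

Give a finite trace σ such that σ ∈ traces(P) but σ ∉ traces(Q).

d

P's transition system — 6 states:
  m0 = (b.c.0)\{a,b} + ((0 + 0) | (0 | 0))\{c} + (a.0 | (0 | 0) + d.(0 + 0)) | (c.0\{a,b} | (0 + 0 + 0 | 0)) :: —a→ m1, —c→ m2, —d→ m3
  m1 = 0 | (0 | 0) | (c.0\{a,b} | (0 + 0 + 0 | 0)) :: —c→ m4
  m2 = (a.0 | (0 | 0) + d.(0 + 0)) | (0\{a,b} | (0 + 0 + 0 | 0)) :: —a→ m4, —d→ m5
  m3 = (0 + 0) | (c.0\{a,b} | (0 + 0 + 0 | 0)) :: —c→ m5
  m4 = 0 | (0 | 0) | (0\{a,b} | (0 + 0 + 0 | 0)) :: ·
  m5 = (0 + 0) | (0\{a,b} | (0 + 0 + 0 | 0)) :: ·
Q's transition system — 6 states:
  n0 = (b.c.0)\{a,b} + ((0 + 0) | (0 | 0))\{c} + (a.0 | (0 | 0) + a.(0 + 0)) | (c.0\{a,b} | (0 + 0 + 0 | 0)) :: —a→ n1, —a→ n2, —c→ n3
  n1 = (0 + 0) | (c.0\{a,b} | (0 + 0 + 0 | 0)) :: —c→ n4
  n2 = 0 | (0 | 0) | (c.0\{a,b} | (0 + 0 + 0 | 0)) :: —c→ n5
  n3 = (a.0 | (0 | 0) + a.(0 + 0)) | (0\{a,b} | (0 + 0 + 0 | 0)) :: —a→ n4, —a→ n5
  n4 = (0 + 0) | (0\{a,b} | (0 + 0 + 0 | 0)) :: ·
  n5 = 0 | (0 | 0) | (0\{a,b} | (0 + 0 + 0 | 0)) :: ·
Trace ⟨d⟩ through P, begin at {m0}:
  step 1 (d): {m3}
  ✓ P
Trace ⟨d⟩ through Q, begin at {n0}:
  step 1 (d): no successor for Q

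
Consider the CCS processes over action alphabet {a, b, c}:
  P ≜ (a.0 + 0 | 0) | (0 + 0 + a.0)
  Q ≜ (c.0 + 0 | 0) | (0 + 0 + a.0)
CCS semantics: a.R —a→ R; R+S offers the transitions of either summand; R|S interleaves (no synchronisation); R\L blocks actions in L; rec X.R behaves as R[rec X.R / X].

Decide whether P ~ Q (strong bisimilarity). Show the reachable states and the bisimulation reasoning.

P's transition system — 4 states:
  s0 = (a.0 + 0 | 0) | (0 + 0 + a.0) has moves —a→ s1, —a→ s2
  s1 = (a.0 + 0 | 0) | 0 has moves —a→ s3
  s2 = 0 | (0 + 0 + a.0) has moves —a→ s3
  s3 = 0 | 0 has moves ∅
Q's transition system — 4 states:
  t0 = (c.0 + 0 | 0) | (0 + 0 + a.0) has moves —a→ t1, —c→ t2
  t1 = (c.0 + 0 | 0) | 0 has moves —c→ t3
  t2 = 0 | (0 + 0 + a.0) has moves —a→ t3
  t3 = 0 | 0 has moves ∅
Coarsest stable partition (strong bisimilarity classes):
  B0 = {s0}
  B1 = {s1, s2, t2}
  B2 = {s3, t3}
  B3 = {t0}
  B4 = {t1}
s0 ∈ B0, t0 ∈ B3 → different blocks

not bisimilar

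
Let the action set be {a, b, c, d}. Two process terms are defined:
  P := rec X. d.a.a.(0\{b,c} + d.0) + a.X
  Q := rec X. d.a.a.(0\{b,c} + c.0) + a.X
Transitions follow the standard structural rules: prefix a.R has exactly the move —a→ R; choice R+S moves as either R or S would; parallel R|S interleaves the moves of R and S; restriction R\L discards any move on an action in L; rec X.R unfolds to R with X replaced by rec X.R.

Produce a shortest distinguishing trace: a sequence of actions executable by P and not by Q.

daad

Reachable graph of P (5 states):
  u0 = rec X. d.a.a.(0\{b,c} + d.0) + a.X :: --a--▸ u0, --d--▸ u1
  u1 = a.a.(0\{b,c} + d.0) :: --a--▸ u2
  u2 = a.(0\{b,c} + d.0) :: --a--▸ u3
  u3 = 0\{b,c} + d.0 :: --d--▸ u4
  u4 = 0 :: deadlocked
Reachable graph of Q (5 states):
  v0 = rec X. d.a.a.(0\{b,c} + c.0) + a.X :: --a--▸ v0, --d--▸ v1
  v1 = a.a.(0\{b,c} + c.0) :: --a--▸ v2
  v2 = a.(0\{b,c} + c.0) :: --a--▸ v3
  v3 = 0\{b,c} + c.0 :: --c--▸ v4
  v4 = 0 :: deadlocked
Run σ = ⟨daad⟩ on P: start {u0}
  after d @ step 1: {u1}
  after a @ step 2: {u2}
  after a @ step 3: {u3}
  after d @ step 4: {u4}
  P completes σ.
Run σ = ⟨daad⟩ on Q: start {v0}
  after d @ step 1: {v1}
  after a @ step 2: {v2}
  after a @ step 3: {v3}
  after d @ step 4: ∅ (Q stuck)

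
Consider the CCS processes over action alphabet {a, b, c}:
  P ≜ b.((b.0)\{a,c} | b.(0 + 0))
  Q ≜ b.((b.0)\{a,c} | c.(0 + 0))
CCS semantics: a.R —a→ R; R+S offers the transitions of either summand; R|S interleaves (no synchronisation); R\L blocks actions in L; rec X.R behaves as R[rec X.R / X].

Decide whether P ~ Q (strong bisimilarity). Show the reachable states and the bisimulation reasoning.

not bisimilar

P's transition system — 5 states:
  s0 = b.((b.0)\{a,c} | b.(0 + 0)) ⊢ —b→ s1
  s1 = (b.0)\{a,c} | b.(0 + 0) ⊢ —b→ s2, —b→ s3
  s2 = (b.0)\{a,c} | (0 + 0) ⊢ —b→ s4
  s3 = 0\{a,c} | b.(0 + 0) ⊢ —b→ s4
  s4 = 0\{a,c} | (0 + 0) ⊢ stopped
Q's transition system — 5 states:
  t0 = b.((b.0)\{a,c} | c.(0 + 0)) ⊢ —b→ t1
  t1 = (b.0)\{a,c} | c.(0 + 0) ⊢ —b→ t2, —c→ t3
  t2 = 0\{a,c} | c.(0 + 0) ⊢ —c→ t4
  t3 = (b.0)\{a,c} | (0 + 0) ⊢ —b→ t4
  t4 = 0\{a,c} | (0 + 0) ⊢ stopped
Partition-refinement fixed point:
  B0 = {s0}
  B1 = {s1}
  B2 = {s2, s3, t3}
  B3 = {s4, t4}
  B4 = {t0}
  B5 = {t1}
  B6 = {t2}
s0 ∈ B0, t0 ∈ B4 → different blocks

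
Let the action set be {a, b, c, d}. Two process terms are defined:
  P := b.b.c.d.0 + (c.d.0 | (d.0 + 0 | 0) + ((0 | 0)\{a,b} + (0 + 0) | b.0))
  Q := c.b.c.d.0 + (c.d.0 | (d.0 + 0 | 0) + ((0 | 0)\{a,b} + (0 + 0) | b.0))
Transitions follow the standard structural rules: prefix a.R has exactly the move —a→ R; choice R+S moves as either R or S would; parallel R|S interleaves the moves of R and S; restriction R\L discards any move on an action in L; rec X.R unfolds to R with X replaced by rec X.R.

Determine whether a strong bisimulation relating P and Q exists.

LTS(P): 11 reachable states
  m0 = b.b.c.d.0 + (c.d.0 | (d.0 + 0 | 0) + ((0 | 0)\{a,b} + (0 + 0) | b.0)) ⊢ ··b··> m1, ··b··> m2, ··c··> m3, ··d··> m4
  m1 = (0 + 0) | 0 ⊢ (no moves)
  m2 = b.c.d.0 ⊢ ··b··> m5
  m3 = d.0 | (d.0 + 0 | 0) ⊢ ··d··> m6, ··d··> m7
  m4 = c.d.0 | 0 ⊢ ··c··> m7
  m5 = c.d.0 ⊢ ··c··> m8
  m6 = 0 | (d.0 + 0 | 0) ⊢ ··d··> m9
  m7 = d.0 | 0 ⊢ ··d··> m9
  m8 = d.0 ⊢ ··d··> m10
  m9 = 0 | 0 ⊢ (no moves)
  m10 = 0 ⊢ (no moves)
LTS(Q): 11 reachable states
  n0 = c.b.c.d.0 + (c.d.0 | (d.0 + 0 | 0) + ((0 | 0)\{a,b} + (0 + 0) | b.0)) ⊢ ··b··> n1, ··c··> n2, ··c··> n3, ··d··> n4
  n1 = (0 + 0) | 0 ⊢ (no moves)
  n2 = b.c.d.0 ⊢ ··b··> n5
  n3 = d.0 | (d.0 + 0 | 0) ⊢ ··d··> n6, ··d··> n7
  n4 = c.d.0 | 0 ⊢ ··c··> n7
  n5 = c.d.0 ⊢ ··c··> n8
  n6 = 0 | (d.0 + 0 | 0) ⊢ ··d··> n9
  n7 = d.0 | 0 ⊢ ··d··> n9
  n8 = d.0 ⊢ ··d··> n10
  n9 = 0 | 0 ⊢ (no moves)
  n10 = 0 ⊢ (no moves)
Bisimilarity quotient blocks:
  B0 = {m0}
  B1 = {m4, m5, n4, n5}
  B2 = {m6, m7, m8, n6, n7, n8}
  B3 = {m1, m10, m9, n1, n10, n9}
  B4 = {m3, n3}
  B5 = {m2, n2}
  B6 = {n0}
m0 ∈ B0, n0 ∈ B6 → different blocks

not bisimilar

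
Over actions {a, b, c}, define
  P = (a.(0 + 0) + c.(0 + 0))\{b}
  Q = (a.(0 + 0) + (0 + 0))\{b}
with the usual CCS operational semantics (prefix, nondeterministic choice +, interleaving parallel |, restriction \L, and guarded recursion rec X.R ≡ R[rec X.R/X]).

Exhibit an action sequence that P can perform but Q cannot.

P's transition system — 2 states:
  p0 = (a.(0 + 0) + c.(0 + 0))\{b} :: —a→ p1, —c→ p1
  p1 = (0 + 0)\{b} :: ·
Q's transition system — 2 states:
  q0 = (a.(0 + 0) + (0 + 0))\{b} :: —a→ q1
  q1 = (0 + 0)\{b} :: ·
Trace ⟨c⟩ through P, begin at {p0}:
  step 1 (c): {p1}
  ✓ P
Trace ⟨c⟩ through Q, begin at {q0}:
  step 1 (c): no successor for Q

c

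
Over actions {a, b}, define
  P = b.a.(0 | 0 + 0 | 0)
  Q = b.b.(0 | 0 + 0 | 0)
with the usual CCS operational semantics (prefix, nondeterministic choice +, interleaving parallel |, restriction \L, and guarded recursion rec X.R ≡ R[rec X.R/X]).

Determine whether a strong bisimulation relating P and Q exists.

P's transition system — 3 states:
  u0 = b.a.(0 | 0 + 0 | 0) → —b→ u1
  u1 = a.(0 | 0 + 0 | 0) → —a→ u2
  u2 = 0 | 0 + 0 | 0 → ∅
Q's transition system — 3 states:
  v0 = b.b.(0 | 0 + 0 | 0) → —b→ v1
  v1 = b.(0 | 0 + 0 | 0) → —b→ v2
  v2 = 0 | 0 + 0 | 0 → ∅
Bisimilarity quotient blocks:
  B0 = {u0}
  B1 = {u1}
  B2 = {u2, v2}
  B3 = {v0}
  B4 = {v1}
u0 ∈ B0, v0 ∈ B3 → different blocks

not bisimilar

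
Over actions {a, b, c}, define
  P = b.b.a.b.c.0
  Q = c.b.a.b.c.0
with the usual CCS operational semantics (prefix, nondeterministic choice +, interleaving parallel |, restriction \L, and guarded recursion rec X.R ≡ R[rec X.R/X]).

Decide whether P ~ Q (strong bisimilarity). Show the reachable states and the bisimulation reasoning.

not bisimilar

P's transition system — 6 states:
  s0 = b.b.a.b.c.0 → ··b··> s1
  s1 = b.a.b.c.0 → ··b··> s2
  s2 = a.b.c.0 → ··a··> s3
  s3 = b.c.0 → ··b··> s4
  s4 = c.0 → ··c··> s5
  s5 = 0 → (no moves)
Q's transition system — 6 states:
  t0 = c.b.a.b.c.0 → ··c··> t1
  t1 = b.a.b.c.0 → ··b··> t2
  t2 = a.b.c.0 → ··a··> t3
  t3 = b.c.0 → ··b··> t4
  t4 = c.0 → ··c··> t5
  t5 = 0 → (no moves)
Coarsest stable partition (strong bisimilarity classes):
  B0 = {s0}
  B1 = {s1, t1}
  B2 = {s2, t2}
  B3 = {s3, t3}
  B4 = {s4, t4}
  B5 = {s5, t5}
  B6 = {t0}
s0 ∈ B0, t0 ∈ B6 → different blocks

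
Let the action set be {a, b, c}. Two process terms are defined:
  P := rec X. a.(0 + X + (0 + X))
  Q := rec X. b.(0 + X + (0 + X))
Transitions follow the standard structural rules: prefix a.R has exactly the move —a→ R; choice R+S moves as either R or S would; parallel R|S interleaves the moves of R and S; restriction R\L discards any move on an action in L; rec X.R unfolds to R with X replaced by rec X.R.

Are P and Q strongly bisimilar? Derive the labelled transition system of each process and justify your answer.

not bisimilar

P's transition system — 2 states:
  m0 = rec X. a.(0 + X + (0 + X)) ⊢ -a-> m1
  m1 = 0 + (rec X. a.(0 + X + (0 + X))) + (0 + (rec X. a.(0 + X + (0 + X)))) ⊢ -a-> m1
Q's transition system — 2 states:
  n0 = rec X. b.(0 + X + (0 + X)) ⊢ -b-> n1
  n1 = 0 + (rec X. b.(0 + X + (0 + X))) + (0 + (rec X. b.(0 + X + (0 + X)))) ⊢ -b-> n1
Partition-refinement fixed point:
  B0 = {m0, m1}
  B1 = {n0, n1}
m0 ∈ B0, n0 ∈ B1 → different blocks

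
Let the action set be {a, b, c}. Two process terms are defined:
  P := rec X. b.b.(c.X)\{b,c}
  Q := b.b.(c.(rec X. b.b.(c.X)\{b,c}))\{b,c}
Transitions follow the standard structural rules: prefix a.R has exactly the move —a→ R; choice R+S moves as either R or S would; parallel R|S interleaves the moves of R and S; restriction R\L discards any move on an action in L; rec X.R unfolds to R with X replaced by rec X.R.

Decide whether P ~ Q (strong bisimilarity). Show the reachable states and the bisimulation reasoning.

P ~ Q

P's transition system — 3 states:
  u0 = rec X. b.b.(c.X)\{b,c} | —b→ u1
  u1 = b.(c.(rec X. b.b.(c.X)\{b,c}))\{b,c} | —b→ u2
  u2 = (c.(rec X. b.b.(c.X)\{b,c}))\{b,c} | (no moves)
Q's transition system — 3 states:
  v0 = b.b.(c.(rec X. b.b.(c.X)\{b,c}))\{b,c} | —b→ v1
  v1 = b.(c.(rec X. b.b.(c.X)\{b,c}))\{b,c} | —b→ v2
  v2 = (c.(rec X. b.b.(c.X)\{b,c}))\{b,c} | (no moves)
Partition-refinement fixed point:
  B0 = {u0, v0}
  B1 = {u1, v1}
  B2 = {u2, v2}
u0 ∈ B0, v0 ∈ B0 → same block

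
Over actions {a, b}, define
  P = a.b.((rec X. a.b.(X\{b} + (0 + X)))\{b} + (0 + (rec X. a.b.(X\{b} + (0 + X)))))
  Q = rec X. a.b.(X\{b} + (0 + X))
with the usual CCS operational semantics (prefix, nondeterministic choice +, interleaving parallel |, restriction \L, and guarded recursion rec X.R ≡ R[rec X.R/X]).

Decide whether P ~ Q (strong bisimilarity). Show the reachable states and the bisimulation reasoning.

P's transition system — 4 states:
  u0 = a.b.((rec X. a.b.(X\{b} + (0 + X)))\{b} + (0 + (rec X. a.b.(X\{b} + (0 + X))))) ⊢ =a=> u1
  u1 = b.((rec X. a.b.(X\{b} + (0 + X)))\{b} + (0 + (rec X. a.b.(X\{b} + (0 + X))))) ⊢ =b=> u2
  u2 = (rec X. a.b.(X\{b} + (0 + X)))\{b} + (0 + (rec X. a.b.(X\{b} + (0 + X)))) ⊢ =a=> u1, =a=> u3
  u3 = (b.((rec X. a.b.(X\{b} + (0 + X)))\{b} + (0 + (rec X. a.b.(X\{b} + (0 + X))))))\{b} ⊢ (no moves)
Q's transition system — 4 states:
  v0 = rec X. a.b.(X\{b} + (0 + X)) ⊢ =a=> v1
  v1 = b.((rec X. a.b.(X\{b} + (0 + X)))\{b} + (0 + (rec X. a.b.(X\{b} + (0 + X))))) ⊢ =b=> v2
  v2 = (rec X. a.b.(X\{b} + (0 + X)))\{b} + (0 + (rec X. a.b.(X\{b} + (0 + X)))) ⊢ =a=> v1, =a=> v3
  v3 = (b.((rec X. a.b.(X\{b} + (0 + X)))\{b} + (0 + (rec X. a.b.(X\{b} + (0 + X))))))\{b} ⊢ (no moves)
Bisimilarity quotient blocks:
  B0 = {u0, v0}
  B1 = {u1, v1}
  B2 = {u2, v2}
  B3 = {u3, v3}
u0 ∈ B0, v0 ∈ B0 → same block

YES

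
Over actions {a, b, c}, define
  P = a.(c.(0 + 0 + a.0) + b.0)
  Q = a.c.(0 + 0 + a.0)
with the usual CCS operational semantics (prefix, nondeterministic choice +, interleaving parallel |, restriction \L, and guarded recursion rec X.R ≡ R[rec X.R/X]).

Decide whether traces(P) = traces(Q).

trace-distinct — witness ⟨ab⟩

P's transition system — 4 states:
  u0 = a.(c.(0 + 0 + a.0) + b.0) has moves =a=> u1
  u1 = c.(0 + 0 + a.0) + b.0 has moves =b=> u2, =c=> u3
  u2 = 0 has moves (no moves)
  u3 = 0 + 0 + a.0 has moves =a=> u2
Q's transition system — 4 states:
  v0 = a.c.(0 + 0 + a.0) has moves =a=> v1
  v1 = c.(0 + 0 + a.0) has moves =c=> v2
  v2 = 0 + 0 + a.0 has moves =a=> v3
  v3 = 0 has moves (no moves)
Trace ⟨ab⟩ through P, begin at {u0}:
  step 1 (a): {u1}
  step 2 (b): {u2}
  ✓ P
Trace ⟨ab⟩ through Q, begin at {v0}:
  step 1 (a): {v1}
  step 2 (b): ∅ (Q stuck)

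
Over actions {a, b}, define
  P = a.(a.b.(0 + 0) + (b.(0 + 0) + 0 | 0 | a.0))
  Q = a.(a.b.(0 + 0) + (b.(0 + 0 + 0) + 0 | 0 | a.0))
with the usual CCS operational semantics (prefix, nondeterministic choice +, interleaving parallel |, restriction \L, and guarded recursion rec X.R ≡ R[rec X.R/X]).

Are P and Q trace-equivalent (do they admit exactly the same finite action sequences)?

trace-equivalent

P's transition system — 5 states:
  s0 = a.(a.b.(0 + 0) + (b.(0 + 0) + 0 | 0 | a.0)) → -a-> s1
  s1 = a.b.(0 + 0) + (b.(0 + 0) + 0 | 0 | a.0) → -a-> s2, -a-> s3, -b-> s4
  s2 = 0 | 0 | 0 → stopped
  s3 = b.(0 + 0) → -b-> s4
  s4 = 0 + 0 → stopped
Q's transition system — 6 states:
  t0 = a.(a.b.(0 + 0) + (b.(0 + 0 + 0) + 0 | 0 | a.0)) → -a-> t1
  t1 = a.b.(0 + 0) + (b.(0 + 0 + 0) + 0 | 0 | a.0) → -a-> t2, -a-> t3, -b-> t4
  t2 = 0 | 0 | 0 → stopped
  t3 = b.(0 + 0) → -b-> t5
  t4 = 0 + 0 + 0 → stopped
  t5 = 0 + 0 → stopped
Partition-refinement fixed point:
  B0 = {s0, t0}
  B1 = {s1, t1}
  B2 = {s2, s4, t2, t4, t5}
  B3 = {s3, t3}
s0 ∈ B0, t0 ∈ B0 → same block
Bisimilar ⇒ trace-equivalent.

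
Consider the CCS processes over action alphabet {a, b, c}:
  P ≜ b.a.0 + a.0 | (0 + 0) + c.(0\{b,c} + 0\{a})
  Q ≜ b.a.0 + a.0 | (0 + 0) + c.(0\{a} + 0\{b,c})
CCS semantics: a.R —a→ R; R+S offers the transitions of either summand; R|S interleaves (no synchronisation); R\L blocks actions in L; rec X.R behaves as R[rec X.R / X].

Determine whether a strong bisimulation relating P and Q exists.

YES

LTS(P): 5 reachable states
  s0 = b.a.0 + a.0 | (0 + 0) + c.(0\{b,c} + 0\{a}) ⊢ =a=> s1, =b=> s2, =c=> s3
  s1 = 0 | (0 + 0) ⊢ ·
  s2 = a.0 ⊢ =a=> s4
  s3 = 0\{b,c} + 0\{a} ⊢ ·
  s4 = 0 ⊢ ·
LTS(Q): 5 reachable states
  t0 = b.a.0 + a.0 | (0 + 0) + c.(0\{a} + 0\{b,c}) ⊢ =a=> t1, =b=> t2, =c=> t3
  t1 = 0 | (0 + 0) ⊢ ·
  t2 = a.0 ⊢ =a=> t4
  t3 = 0\{a} + 0\{b,c} ⊢ ·
  t4 = 0 ⊢ ·
Coarsest stable partition (strong bisimilarity classes):
  B0 = {s0, t0}
  B1 = {s1, s3, s4, t1, t3, t4}
  B2 = {s2, t2}
s0 ∈ B0, t0 ∈ B0 → same block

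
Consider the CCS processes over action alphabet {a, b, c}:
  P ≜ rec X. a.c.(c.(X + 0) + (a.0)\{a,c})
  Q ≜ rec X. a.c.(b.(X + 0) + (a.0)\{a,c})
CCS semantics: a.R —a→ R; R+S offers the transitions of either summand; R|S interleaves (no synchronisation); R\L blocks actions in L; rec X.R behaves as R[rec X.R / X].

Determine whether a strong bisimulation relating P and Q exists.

Reachable graph of P (4 states):
  u0 = rec X. a.c.(c.(X + 0) + (a.0)\{a,c}) has moves —a→ u1
  u1 = c.(c.((rec X. a.c.(c.(X + 0) + (a.0)\{a,c})) + 0) + (a.0)\{a,c}) has moves —c→ u2
  u2 = c.((rec X. a.c.(c.(X + 0) + (a.0)\{a,c})) + 0) + (a.0)\{a,c} has moves —c→ u3
  u3 = (rec X. a.c.(c.(X + 0) + (a.0)\{a,c})) + 0 has moves —a→ u1
Reachable graph of Q (4 states):
  v0 = rec X. a.c.(b.(X + 0) + (a.0)\{a,c}) has moves —a→ v1
  v1 = c.(b.((rec X. a.c.(b.(X + 0) + (a.0)\{a,c})) + 0) + (a.0)\{a,c}) has moves —c→ v2
  v2 = b.((rec X. a.c.(b.(X + 0) + (a.0)\{a,c})) + 0) + (a.0)\{a,c} has moves —b→ v3
  v3 = (rec X. a.c.(b.(X + 0) + (a.0)\{a,c})) + 0 has moves —a→ v1
Bisimilarity quotient blocks:
  B0 = {u0, u3}
  B1 = {u1}
  B2 = {u2}
  B3 = {v0, v3}
  B4 = {v1}
  B5 = {v2}
u0 ∈ B0, v0 ∈ B3 → different blocks

not bisimilar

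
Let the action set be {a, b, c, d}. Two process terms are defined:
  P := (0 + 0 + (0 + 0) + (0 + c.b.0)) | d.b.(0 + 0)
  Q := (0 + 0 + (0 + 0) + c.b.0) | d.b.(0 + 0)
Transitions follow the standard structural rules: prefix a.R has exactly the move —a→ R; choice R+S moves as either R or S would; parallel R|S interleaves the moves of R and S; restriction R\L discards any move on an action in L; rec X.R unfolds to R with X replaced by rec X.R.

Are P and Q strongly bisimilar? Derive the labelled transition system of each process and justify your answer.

LTS(P): 9 reachable states
  p0 = (0 + 0 + (0 + 0) + (0 + c.b.0)) | d.b.(0 + 0) | -c-> p1, -d-> p2
  p1 = b.0 | d.b.(0 + 0) | -b-> p3, -d-> p4
  p2 = (0 + 0 + (0 + 0) + (0 + c.b.0)) | b.(0 + 0) | -b-> p5, -c-> p4
  p3 = 0 | d.b.(0 + 0) | -d-> p6
  p4 = b.0 | b.(0 + 0) | -b-> p6, -b-> p7
  p5 = (0 + 0 + (0 + 0) + (0 + c.b.0)) | (0 + 0) | -c-> p7
  p6 = 0 | b.(0 + 0) | -b-> p8
  p7 = b.0 | (0 + 0) | -b-> p8
  p8 = 0 | (0 + 0) | stopped
LTS(Q): 9 reachable states
  q0 = (0 + 0 + (0 + 0) + c.b.0) | d.b.(0 + 0) | -c-> q1, -d-> q2
  q1 = b.0 | d.b.(0 + 0) | -b-> q3, -d-> q4
  q2 = (0 + 0 + (0 + 0) + c.b.0) | b.(0 + 0) | -b-> q5, -c-> q4
  q3 = 0 | d.b.(0 + 0) | -d-> q6
  q4 = b.0 | b.(0 + 0) | -b-> q6, -b-> q7
  q5 = (0 + 0 + (0 + 0) + c.b.0) | (0 + 0) | -c-> q7
  q6 = 0 | b.(0 + 0) | -b-> q8
  q7 = b.0 | (0 + 0) | -b-> q8
  q8 = 0 | (0 + 0) | stopped
Coarsest stable partition (strong bisimilarity classes):
  B0 = {p0, q0}
  B1 = {p1, q1}
  B2 = {p3, q3}
  B3 = {p6, p7, q6, q7}
  B4 = {p8, q8}
  B5 = {p4, q4}
  B6 = {p2, q2}
  B7 = {p5, q5}
p0 ∈ B0, q0 ∈ B0 → same block

bisimilar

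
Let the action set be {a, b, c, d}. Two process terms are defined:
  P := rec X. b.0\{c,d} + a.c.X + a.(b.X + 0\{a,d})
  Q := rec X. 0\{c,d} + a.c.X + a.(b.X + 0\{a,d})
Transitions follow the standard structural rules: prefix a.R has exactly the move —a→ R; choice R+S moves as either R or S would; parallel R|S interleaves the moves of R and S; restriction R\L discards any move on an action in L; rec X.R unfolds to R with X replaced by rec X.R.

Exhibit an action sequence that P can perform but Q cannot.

b

Reachable graph of P (4 states):
  s0 = rec X. b.0\{c,d} + a.c.X + a.(b.X + 0\{a,d}) has moves -a-> s1, -a-> s2, -b-> s3
  s1 = b.(rec X. b.0\{c,d} + a.c.X + a.(b.X + 0\{a,d})) + 0\{a,d} has moves -b-> s0
  s2 = c.(rec X. b.0\{c,d} + a.c.X + a.(b.X + 0\{a,d})) has moves -c-> s0
  s3 = 0\{c,d} has moves (no moves)
Reachable graph of Q (3 states):
  t0 = rec X. 0\{c,d} + a.c.X + a.(b.X + 0\{a,d}) has moves -a-> t1, -a-> t2
  t1 = b.(rec X. 0\{c,d} + a.c.X + a.(b.X + 0\{a,d})) + 0\{a,d} has moves -b-> t0
  t2 = c.(rec X. 0\{c,d} + a.c.X + a.(b.X + 0\{a,d})) has moves -c-> t0
Executing b from P (initial set {s0}):
  after b @ step 1: {s3}
  ✓ P
Executing b from Q (initial set {t0}):
  after b @ step 1: ∅  — Q cannot continue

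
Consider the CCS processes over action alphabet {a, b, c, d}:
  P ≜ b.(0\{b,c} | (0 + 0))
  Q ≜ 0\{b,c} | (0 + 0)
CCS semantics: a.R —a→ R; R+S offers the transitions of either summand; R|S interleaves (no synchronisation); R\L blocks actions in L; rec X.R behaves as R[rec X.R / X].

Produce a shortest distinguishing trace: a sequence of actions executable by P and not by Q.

b

P's transition system — 2 states:
  m0 = b.(0\{b,c} | (0 + 0)) :: ··b··> m1
  m1 = 0\{b,c} | (0 + 0) :: ·
Q's transition system — 1 states:
  n0 = 0\{b,c} | (0 + 0) :: ·
Trace ⟨b⟩ through P, begin at {m0}:
  [1] b ⇒ {m1}
  P completes σ.
Trace ⟨b⟩ through Q, begin at {n0}:
  [1] b ⇒ no successor for Q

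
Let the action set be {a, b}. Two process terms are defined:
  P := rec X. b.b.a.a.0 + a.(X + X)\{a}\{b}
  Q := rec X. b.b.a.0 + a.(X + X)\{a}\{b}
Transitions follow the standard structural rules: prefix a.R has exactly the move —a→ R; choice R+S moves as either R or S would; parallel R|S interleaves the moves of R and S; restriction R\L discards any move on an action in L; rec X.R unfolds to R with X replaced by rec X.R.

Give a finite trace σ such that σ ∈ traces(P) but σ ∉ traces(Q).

bbaa

P's transition system — 6 states:
  u0 = rec X. b.b.a.a.0 + a.(X + X)\{a}\{b} :: ··a··> u1, ··b··> u2
  u1 = ((rec X. b.b.a.a.0 + a.(X + X)\{a}\{b}) + (rec X. b.b.a.a.0 + a.(X + X)\{a}\{b}))\{a}\{b} :: (no moves)
  u2 = b.a.a.0 :: ··b··> u3
  u3 = a.a.0 :: ··a··> u4
  u4 = a.0 :: ··a··> u5
  u5 = 0 :: (no moves)
Q's transition system — 5 states:
  v0 = rec X. b.b.a.0 + a.(X + X)\{a}\{b} :: ··a··> v1, ··b··> v2
  v1 = ((rec X. b.b.a.0 + a.(X + X)\{a}\{b}) + (rec X. b.b.a.0 + a.(X + X)\{a}\{b}))\{a}\{b} :: (no moves)
  v2 = b.a.0 :: ··b··> v3
  v3 = a.0 :: ··a··> v4
  v4 = 0 :: (no moves)
Run σ = ⟨bbaa⟩ on P: start {u0}
  step 1 (b): {u2}
  step 2 (b): {u3}
  step 3 (a): {u4}
  step 4 (a): {u5}
  — P admits the full trace.
Run σ = ⟨bbaa⟩ on Q: start {v0}
  step 1 (b): {v2}
  step 2 (b): {v3}
  step 3 (a): {v4}
  step 4 (a): ∅  — Q cannot continue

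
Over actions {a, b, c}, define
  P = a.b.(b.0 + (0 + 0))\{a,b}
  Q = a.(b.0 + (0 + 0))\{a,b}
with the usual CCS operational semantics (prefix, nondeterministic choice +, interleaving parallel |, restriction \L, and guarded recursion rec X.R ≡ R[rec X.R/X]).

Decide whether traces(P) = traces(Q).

NO — witness ⟨ab⟩

P's transition system — 3 states:
  u0 = a.b.(b.0 + (0 + 0))\{a,b} has moves =a=> u1
  u1 = b.(b.0 + (0 + 0))\{a,b} has moves =b=> u2
  u2 = (b.0 + (0 + 0))\{a,b} has moves (no moves)
Q's transition system — 2 states:
  v0 = a.(b.0 + (0 + 0))\{a,b} has moves =a=> v1
  v1 = (b.0 + (0 + 0))\{a,b} has moves (no moves)
Run σ = ⟨ab⟩ on P: start {u0}
  [1] a ⇒ {u1}
  [2] b ⇒ {u2}
  ✓ P
Run σ = ⟨ab⟩ on Q: start {v0}
  [1] a ⇒ {v1}
  [2] b ⇒ ∅ (Q stuck)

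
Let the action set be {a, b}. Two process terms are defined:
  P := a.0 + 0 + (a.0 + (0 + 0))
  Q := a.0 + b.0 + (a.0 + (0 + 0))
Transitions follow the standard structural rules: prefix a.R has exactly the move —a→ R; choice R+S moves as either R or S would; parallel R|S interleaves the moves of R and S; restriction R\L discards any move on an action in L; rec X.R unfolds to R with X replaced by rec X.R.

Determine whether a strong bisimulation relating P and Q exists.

LTS(P): 2 reachable states
  p0 = a.0 + 0 + (a.0 + (0 + 0)) has moves =a=> p1
  p1 = 0 has moves ·
LTS(Q): 2 reachable states
  q0 = a.0 + b.0 + (a.0 + (0 + 0)) has moves =a=> q1, =b=> q1
  q1 = 0 has moves ·
Coarsest stable partition (strong bisimilarity classes):
  B0 = {p0}
  B1 = {p1, q1}
  B2 = {q0}
p0 ∈ B0, q0 ∈ B2 → different blocks

not bisimilar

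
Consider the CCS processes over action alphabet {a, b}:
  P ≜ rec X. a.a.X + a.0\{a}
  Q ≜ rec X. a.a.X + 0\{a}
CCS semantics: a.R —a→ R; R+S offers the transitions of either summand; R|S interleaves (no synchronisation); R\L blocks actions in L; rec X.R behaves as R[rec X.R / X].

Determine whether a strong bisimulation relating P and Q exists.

LTS(P): 3 reachable states
  u0 = rec X. a.a.X + a.0\{a} :: ··a··> u1, ··a··> u2
  u1 = 0\{a} :: ·
  u2 = a.(rec X. a.a.X + a.0\{a}) :: ··a··> u0
LTS(Q): 2 reachable states
  v0 = rec X. a.a.X + 0\{a} :: ··a··> v1
  v1 = a.(rec X. a.a.X + 0\{a}) :: ··a··> v0
Partition-refinement fixed point:
  B0 = {u0}
  B1 = {u1}
  B2 = {u2}
  B3 = {v0, v1}
u0 ∈ B0, v0 ∈ B3 → different blocks

P ≁ Q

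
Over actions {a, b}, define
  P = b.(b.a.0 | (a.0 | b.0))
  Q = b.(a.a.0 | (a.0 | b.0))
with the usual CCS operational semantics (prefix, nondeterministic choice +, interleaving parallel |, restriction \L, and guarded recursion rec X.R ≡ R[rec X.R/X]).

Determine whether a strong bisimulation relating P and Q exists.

Reachable graph of P (13 states):
  u0 = b.(b.a.0 | (a.0 | b.0)) | —b→ u1
  u1 = b.a.0 | (a.0 | b.0) | —a→ u2, —b→ u3, —b→ u4
  u2 = b.a.0 | (0 | b.0) | —b→ u5, —b→ u6
  u3 = a.0 | (a.0 | b.0) | —a→ u5, —a→ u7, —b→ u8
  u4 = b.a.0 | (a.0 | 0) | —a→ u6, —b→ u8
  u5 = a.0 | (0 | b.0) | —a→ u9, —b→ u10
  u6 = b.a.0 | (0 | 0) | —b→ u10
  u7 = 0 | (a.0 | b.0) | —a→ u9, —b→ u11
  u8 = a.0 | (a.0 | 0) | —a→ u10, —a→ u11
  u9 = 0 | (0 | b.0) | —b→ u12
  u10 = a.0 | (0 | 0) | —a→ u12
  u11 = 0 | (a.0 | 0) | —a→ u12
  u12 = 0 | (0 | 0) | (no moves)
Reachable graph of Q (13 states):
  v0 = b.(a.a.0 | (a.0 | b.0)) | —b→ v1
  v1 = a.a.0 | (a.0 | b.0) | —a→ v2, —a→ v3, —b→ v4
  v2 = a.0 | (a.0 | b.0) | —a→ v5, —a→ v6, —b→ v7
  v3 = a.a.0 | (0 | b.0) | —a→ v6, —b→ v8
  v4 = a.a.0 | (a.0 | 0) | —a→ v7, —a→ v8
  v5 = 0 | (a.0 | b.0) | —a→ v9, —b→ v10
  v6 = a.0 | (0 | b.0) | —a→ v9, —b→ v11
  v7 = a.0 | (a.0 | 0) | —a→ v10, —a→ v11
  v8 = a.a.0 | (0 | 0) | —a→ v11
  v9 = 0 | (0 | b.0) | —b→ v12
  v10 = 0 | (a.0 | 0) | —a→ v12
  v11 = a.0 | (0 | 0) | —a→ v12
  v12 = 0 | (0 | 0) | (no moves)
Partition-refinement fixed point:
  B0 = {u0}
  B1 = {u1}
  B2 = {u4}
  B3 = {u8, v7, v8}
  B4 = {u10, u11, v10, v11}
  B5 = {u12, v12}
  B6 = {u6}
  B7 = {u2}
  B8 = {u5, u7, v5, v6}
  B9 = {u9, v9}
  B10 = {u3, v2, v3}
  B11 = {v0}
  B12 = {v1}
  B13 = {v4}
u0 ∈ B0, v0 ∈ B11 → different blocks

P ≁ Q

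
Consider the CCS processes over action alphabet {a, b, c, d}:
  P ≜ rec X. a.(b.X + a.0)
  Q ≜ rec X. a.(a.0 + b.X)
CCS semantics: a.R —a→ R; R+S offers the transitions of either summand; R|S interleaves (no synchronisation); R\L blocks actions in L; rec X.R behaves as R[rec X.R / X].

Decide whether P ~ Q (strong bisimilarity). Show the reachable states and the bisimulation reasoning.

Reachable graph of P (3 states):
  p0 = rec X. a.(b.X + a.0) :: ··a··> p1
  p1 = b.(rec X. a.(b.X + a.0)) + a.0 :: ··a··> p2, ··b··> p0
  p2 = 0 :: deadlocked
Reachable graph of Q (3 states):
  q0 = rec X. a.(a.0 + b.X) :: ··a··> q1
  q1 = a.0 + b.(rec X. a.(a.0 + b.X)) :: ··a··> q2, ··b··> q0
  q2 = 0 :: deadlocked
Coarsest stable partition (strong bisimilarity classes):
  B0 = {p0, q0}
  B1 = {p1, q1}
  B2 = {p2, q2}
p0 ∈ B0, q0 ∈ B0 → same block

YES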